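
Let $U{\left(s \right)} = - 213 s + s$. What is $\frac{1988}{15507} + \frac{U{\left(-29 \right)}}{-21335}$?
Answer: $- \frac{52923056}{330841845} \approx -0.15996$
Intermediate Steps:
$U{\left(s \right)} = - 212 s$
$\frac{1988}{15507} + \frac{U{\left(-29 \right)}}{-21335} = \frac{1988}{15507} + \frac{\left(-212\right) \left(-29\right)}{-21335} = 1988 \cdot \frac{1}{15507} + 6148 \left(- \frac{1}{21335}\right) = \frac{1988}{15507} - \frac{6148}{21335} = - \frac{52923056}{330841845}$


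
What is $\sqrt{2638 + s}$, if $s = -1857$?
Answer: $\sqrt{781} \approx 27.946$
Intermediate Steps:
$\sqrt{2638 + s} = \sqrt{2638 - 1857} = \sqrt{781}$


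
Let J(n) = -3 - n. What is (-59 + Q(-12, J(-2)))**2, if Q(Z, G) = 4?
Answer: 3025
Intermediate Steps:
(-59 + Q(-12, J(-2)))**2 = (-59 + 4)**2 = (-55)**2 = 3025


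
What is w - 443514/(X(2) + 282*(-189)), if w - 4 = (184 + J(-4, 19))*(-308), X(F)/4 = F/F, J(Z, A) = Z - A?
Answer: -1321043091/26647 ≈ -49576.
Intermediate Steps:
X(F) = 4 (X(F) = 4*(F/F) = 4*1 = 4)
w = -49584 (w = 4 + (184 + (-4 - 1*19))*(-308) = 4 + (184 + (-4 - 19))*(-308) = 4 + (184 - 23)*(-308) = 4 + 161*(-308) = 4 - 49588 = -49584)
w - 443514/(X(2) + 282*(-189)) = -49584 - 443514/(4 + 282*(-189)) = -49584 - 443514/(4 - 53298) = -49584 - 443514/(-53294) = -49584 - 443514*(-1)/53294 = -49584 - 1*(-221757/26647) = -49584 + 221757/26647 = -1321043091/26647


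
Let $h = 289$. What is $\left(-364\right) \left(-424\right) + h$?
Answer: $154625$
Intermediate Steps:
$\left(-364\right) \left(-424\right) + h = \left(-364\right) \left(-424\right) + 289 = 154336 + 289 = 154625$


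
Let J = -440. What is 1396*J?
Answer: -614240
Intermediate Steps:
1396*J = 1396*(-440) = -614240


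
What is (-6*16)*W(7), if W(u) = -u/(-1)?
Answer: -672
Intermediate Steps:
W(u) = u (W(u) = -u*(-1) = u)
(-6*16)*W(7) = -6*16*7 = -96*7 = -672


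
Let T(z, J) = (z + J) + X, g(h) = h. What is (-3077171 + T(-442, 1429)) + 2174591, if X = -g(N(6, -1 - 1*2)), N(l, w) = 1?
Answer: -901594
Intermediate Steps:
X = -1 (X = -1*1 = -1)
T(z, J) = -1 + J + z (T(z, J) = (z + J) - 1 = (J + z) - 1 = -1 + J + z)
(-3077171 + T(-442, 1429)) + 2174591 = (-3077171 + (-1 + 1429 - 442)) + 2174591 = (-3077171 + 986) + 2174591 = -3076185 + 2174591 = -901594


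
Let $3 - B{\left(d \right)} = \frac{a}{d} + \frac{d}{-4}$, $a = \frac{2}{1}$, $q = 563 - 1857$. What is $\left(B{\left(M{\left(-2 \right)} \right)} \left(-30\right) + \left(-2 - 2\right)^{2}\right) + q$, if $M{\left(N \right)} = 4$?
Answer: $-1383$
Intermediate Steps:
$q = -1294$
$a = 2$ ($a = 2 \cdot 1 = 2$)
$B{\left(d \right)} = 3 - \frac{2}{d} + \frac{d}{4}$ ($B{\left(d \right)} = 3 - \left(\frac{2}{d} + \frac{d}{-4}\right) = 3 - \left(\frac{2}{d} + d \left(- \frac{1}{4}\right)\right) = 3 - \left(\frac{2}{d} - \frac{d}{4}\right) = 3 + \left(- \frac{2}{d} + \frac{d}{4}\right) = 3 - \frac{2}{d} + \frac{d}{4}$)
$\left(B{\left(M{\left(-2 \right)} \right)} \left(-30\right) + \left(-2 - 2\right)^{2}\right) + q = \left(\left(3 - \frac{2}{4} + \frac{1}{4} \cdot 4\right) \left(-30\right) + \left(-2 - 2\right)^{2}\right) - 1294 = \left(\left(3 - \frac{1}{2} + 1\right) \left(-30\right) + \left(-4\right)^{2}\right) - 1294 = \left(\left(3 - \frac{1}{2} + 1\right) \left(-30\right) + 16\right) - 1294 = \left(\frac{7}{2} \left(-30\right) + 16\right) - 1294 = \left(-105 + 16\right) - 1294 = -89 - 1294 = -1383$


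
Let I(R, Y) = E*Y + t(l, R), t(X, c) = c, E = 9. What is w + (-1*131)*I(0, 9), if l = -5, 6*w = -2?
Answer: -31834/3 ≈ -10611.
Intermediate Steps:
w = -1/3 (w = (1/6)*(-2) = -1/3 ≈ -0.33333)
I(R, Y) = R + 9*Y (I(R, Y) = 9*Y + R = R + 9*Y)
w + (-1*131)*I(0, 9) = -1/3 + (-1*131)*(0 + 9*9) = -1/3 - 131*(0 + 81) = -1/3 - 131*81 = -1/3 - 10611 = -31834/3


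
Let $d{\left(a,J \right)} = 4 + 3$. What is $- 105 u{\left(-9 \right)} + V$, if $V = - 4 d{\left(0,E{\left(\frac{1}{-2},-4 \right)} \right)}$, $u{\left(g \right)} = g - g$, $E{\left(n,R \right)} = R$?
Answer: $-28$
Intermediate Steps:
$d{\left(a,J \right)} = 7$
$u{\left(g \right)} = 0$
$V = -28$ ($V = \left(-4\right) 7 = -28$)
$- 105 u{\left(-9 \right)} + V = \left(-105\right) 0 - 28 = 0 - 28 = -28$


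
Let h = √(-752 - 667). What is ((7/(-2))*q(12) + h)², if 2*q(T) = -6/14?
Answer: -22695/16 + 3*I*√1419/2 ≈ -1418.4 + 56.504*I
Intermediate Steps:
q(T) = -3/14 (q(T) = (-6/14)/2 = (-6*1/14)/2 = (½)*(-3/7) = -3/14)
h = I*√1419 (h = √(-1419) = I*√1419 ≈ 37.67*I)
((7/(-2))*q(12) + h)² = ((7/(-2))*(-3/14) + I*√1419)² = ((7*(-½))*(-3/14) + I*√1419)² = (-7/2*(-3/14) + I*√1419)² = (¾ + I*√1419)²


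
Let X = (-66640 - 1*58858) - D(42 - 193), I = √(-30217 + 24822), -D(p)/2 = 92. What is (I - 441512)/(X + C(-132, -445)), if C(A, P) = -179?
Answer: 441512/125493 - I*√5395/125493 ≈ 3.5182 - 0.0005853*I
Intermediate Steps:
D(p) = -184 (D(p) = -2*92 = -184)
I = I*√5395 (I = √(-5395) = I*√5395 ≈ 73.451*I)
X = -125314 (X = (-66640 - 1*58858) - 1*(-184) = (-66640 - 58858) + 184 = -125498 + 184 = -125314)
(I - 441512)/(X + C(-132, -445)) = (I*√5395 - 441512)/(-125314 - 179) = (-441512 + I*√5395)/(-125493) = (-441512 + I*√5395)*(-1/125493) = 441512/125493 - I*√5395/125493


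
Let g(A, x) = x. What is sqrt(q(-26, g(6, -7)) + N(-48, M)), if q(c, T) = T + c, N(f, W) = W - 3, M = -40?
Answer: 2*I*sqrt(19) ≈ 8.7178*I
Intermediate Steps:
N(f, W) = -3 + W
sqrt(q(-26, g(6, -7)) + N(-48, M)) = sqrt((-7 - 26) + (-3 - 40)) = sqrt(-33 - 43) = sqrt(-76) = 2*I*sqrt(19)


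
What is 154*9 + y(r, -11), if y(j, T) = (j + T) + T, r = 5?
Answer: 1369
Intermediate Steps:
y(j, T) = j + 2*T (y(j, T) = (T + j) + T = j + 2*T)
154*9 + y(r, -11) = 154*9 + (5 + 2*(-11)) = 1386 + (5 - 22) = 1386 - 17 = 1369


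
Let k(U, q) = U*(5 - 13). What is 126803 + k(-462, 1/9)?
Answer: 130499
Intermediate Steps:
k(U, q) = -8*U (k(U, q) = U*(-8) = -8*U)
126803 + k(-462, 1/9) = 126803 - 8*(-462) = 126803 + 3696 = 130499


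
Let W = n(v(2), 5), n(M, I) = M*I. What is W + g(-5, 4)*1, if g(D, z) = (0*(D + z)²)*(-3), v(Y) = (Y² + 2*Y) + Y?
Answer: 50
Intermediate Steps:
v(Y) = Y² + 3*Y
n(M, I) = I*M
g(D, z) = 0 (g(D, z) = 0*(-3) = 0)
W = 50 (W = 5*(2*(3 + 2)) = 5*(2*5) = 5*10 = 50)
W + g(-5, 4)*1 = 50 + 0*1 = 50 + 0 = 50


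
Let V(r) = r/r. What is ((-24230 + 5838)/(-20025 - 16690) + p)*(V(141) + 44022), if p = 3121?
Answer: 720756549123/5245 ≈ 1.3742e+8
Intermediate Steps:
V(r) = 1
((-24230 + 5838)/(-20025 - 16690) + p)*(V(141) + 44022) = ((-24230 + 5838)/(-20025 - 16690) + 3121)*(1 + 44022) = (-18392/(-36715) + 3121)*44023 = (-18392*(-1/36715) + 3121)*44023 = (18392/36715 + 3121)*44023 = (114605907/36715)*44023 = 720756549123/5245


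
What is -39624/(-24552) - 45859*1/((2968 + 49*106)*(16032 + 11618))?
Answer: 33868146413/20988174900 ≈ 1.6137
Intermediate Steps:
-39624/(-24552) - 45859*1/((2968 + 49*106)*(16032 + 11618)) = -39624*(-1/24552) - 45859*1/(27650*(2968 + 5194)) = 1651/1023 - 45859/(27650*8162) = 1651/1023 - 45859/225679300 = 1651/1023 - 45859*1/225679300 = 1651/1023 - 4169/20516300 = 33868146413/20988174900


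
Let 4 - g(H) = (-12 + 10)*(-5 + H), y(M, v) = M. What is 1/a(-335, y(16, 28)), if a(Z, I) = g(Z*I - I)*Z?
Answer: 1/3603930 ≈ 2.7748e-7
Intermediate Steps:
g(H) = -6 + 2*H (g(H) = 4 - (-12 + 10)*(-5 + H) = 4 - (-2)*(-5 + H) = 4 - (10 - 2*H) = 4 + (-10 + 2*H) = -6 + 2*H)
a(Z, I) = Z*(-6 - 2*I + 2*I*Z) (a(Z, I) = (-6 + 2*(Z*I - I))*Z = (-6 + 2*(I*Z - I))*Z = (-6 + 2*(-I + I*Z))*Z = (-6 + (-2*I + 2*I*Z))*Z = (-6 - 2*I + 2*I*Z)*Z = Z*(-6 - 2*I + 2*I*Z))
1/a(-335, y(16, 28)) = 1/(2*(-335)*(-3 + 16*(-1 - 335))) = 1/(2*(-335)*(-3 + 16*(-336))) = 1/(2*(-335)*(-3 - 5376)) = 1/(2*(-335)*(-5379)) = 1/3603930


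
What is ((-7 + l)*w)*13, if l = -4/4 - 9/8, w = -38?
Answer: 18031/4 ≈ 4507.8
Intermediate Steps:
l = -17/8 (l = -4*1/4 - 9*1/8 = -1 - 9/8 = -17/8 ≈ -2.1250)
((-7 + l)*w)*13 = ((-7 - 17/8)*(-38))*13 = -73/8*(-38)*13 = (1387/4)*13 = 18031/4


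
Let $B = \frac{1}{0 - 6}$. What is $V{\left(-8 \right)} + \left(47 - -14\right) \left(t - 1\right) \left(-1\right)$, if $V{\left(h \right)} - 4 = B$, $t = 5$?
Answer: $- \frac{1441}{6} \approx -240.17$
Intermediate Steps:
$B = - \frac{1}{6}$ ($B = \frac{1}{-6} = - \frac{1}{6} \approx -0.16667$)
$V{\left(h \right)} = \frac{23}{6}$ ($V{\left(h \right)} = 4 - \frac{1}{6} = \frac{23}{6}$)
$V{\left(-8 \right)} + \left(47 - -14\right) \left(t - 1\right) \left(-1\right) = \frac{23}{6} + \left(47 - -14\right) \left(5 - 1\right) \left(-1\right) = \frac{23}{6} + \left(47 + 14\right) 4 \left(-1\right) = \frac{23}{6} + 61 \left(-4\right) = \frac{23}{6} - 244 = - \frac{1441}{6}$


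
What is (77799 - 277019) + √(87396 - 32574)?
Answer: -199220 + √54822 ≈ -1.9899e+5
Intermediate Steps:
(77799 - 277019) + √(87396 - 32574) = -199220 + √54822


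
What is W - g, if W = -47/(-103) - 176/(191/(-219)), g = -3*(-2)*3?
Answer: 3624895/19673 ≈ 184.26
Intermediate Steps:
g = 18 (g = 6*3 = 18)
W = 3979009/19673 (W = -47*(-1/103) - 176/(191*(-1/219)) = 47/103 - 176/(-191/219) = 47/103 - 176*(-219/191) = 47/103 + 38544/191 = 3979009/19673 ≈ 202.26)
W - g = 3979009/19673 - 1*18 = 3979009/19673 - 18 = 3624895/19673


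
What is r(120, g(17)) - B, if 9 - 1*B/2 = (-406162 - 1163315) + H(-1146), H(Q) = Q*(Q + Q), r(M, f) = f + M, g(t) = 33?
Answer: 2114445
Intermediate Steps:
r(M, f) = M + f
H(Q) = 2*Q**2 (H(Q) = Q*(2*Q) = 2*Q**2)
B = -2114292 (B = 18 - 2*((-406162 - 1163315) + 2*(-1146)**2) = 18 - 2*(-1569477 + 2*1313316) = 18 - 2*(-1569477 + 2626632) = 18 - 2*1057155 = 18 - 2114310 = -2114292)
r(120, g(17)) - B = (120 + 33) - 1*(-2114292) = 153 + 2114292 = 2114445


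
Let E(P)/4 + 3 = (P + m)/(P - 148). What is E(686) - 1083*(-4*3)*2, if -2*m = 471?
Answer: 6989521/269 ≈ 25983.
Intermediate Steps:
m = -471/2 (m = -½*471 = -471/2 ≈ -235.50)
E(P) = -12 + 4*(-471/2 + P)/(-148 + P) (E(P) = -12 + 4*((P - 471/2)/(P - 148)) = -12 + 4*((-471/2 + P)/(-148 + P)) = -12 + 4*(-471/2 + P)/(-148 + P))
E(686) - 1083*(-4*3)*2 = 2*(417 - 4*686)/(-148 + 686) - 1083*(-4*3)*2 = 2*(417 - 2744)/538 - (-12996)*2 = 2*(1/538)*(-2327) - 1083*(-24) = -2327/269 + 25992 = 6989521/269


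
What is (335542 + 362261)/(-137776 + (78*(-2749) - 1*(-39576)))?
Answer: -697803/312622 ≈ -2.2321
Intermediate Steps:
(335542 + 362261)/(-137776 + (78*(-2749) - 1*(-39576))) = 697803/(-137776 + (-214422 + 39576)) = 697803/(-137776 - 174846) = 697803/(-312622) = 697803*(-1/312622) = -697803/312622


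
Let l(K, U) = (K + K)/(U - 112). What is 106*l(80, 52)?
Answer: -848/3 ≈ -282.67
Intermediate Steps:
l(K, U) = 2*K/(-112 + U) (l(K, U) = (2*K)/(-112 + U) = 2*K/(-112 + U))
106*l(80, 52) = 106*(2*80/(-112 + 52)) = 106*(2*80/(-60)) = 106*(2*80*(-1/60)) = 106*(-8/3) = -848/3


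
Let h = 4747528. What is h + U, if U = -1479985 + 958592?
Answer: 4226135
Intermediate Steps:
U = -521393
h + U = 4747528 - 521393 = 4226135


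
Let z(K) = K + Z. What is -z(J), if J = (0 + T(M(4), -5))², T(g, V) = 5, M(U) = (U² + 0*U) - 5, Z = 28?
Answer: -53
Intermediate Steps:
M(U) = -5 + U² (M(U) = (U² + 0) - 5 = U² - 5 = -5 + U²)
J = 25 (J = (0 + 5)² = 5² = 25)
z(K) = 28 + K (z(K) = K + 28 = 28 + K)
-z(J) = -(28 + 25) = -1*53 = -53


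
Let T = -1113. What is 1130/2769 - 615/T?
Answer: 986875/1027299 ≈ 0.96065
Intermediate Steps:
1130/2769 - 615/T = 1130/2769 - 615/(-1113) = 1130*(1/2769) - 615*(-1/1113) = 1130/2769 + 205/371 = 986875/1027299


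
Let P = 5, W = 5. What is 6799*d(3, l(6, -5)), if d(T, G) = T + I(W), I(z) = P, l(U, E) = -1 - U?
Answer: 54392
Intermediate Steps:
I(z) = 5
d(T, G) = 5 + T (d(T, G) = T + 5 = 5 + T)
6799*d(3, l(6, -5)) = 6799*(5 + 3) = 6799*8 = 54392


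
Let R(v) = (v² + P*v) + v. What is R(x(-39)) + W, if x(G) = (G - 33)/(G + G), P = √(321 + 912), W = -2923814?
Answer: -494124266/169 + 36*√137/13 ≈ -2.9238e+6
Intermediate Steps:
P = 3*√137 (P = √1233 = 3*√137 ≈ 35.114)
x(G) = (-33 + G)/(2*G) (x(G) = (-33 + G)/((2*G)) = (-33 + G)*(1/(2*G)) = (-33 + G)/(2*G))
R(v) = v + v² + 3*v*√137 (R(v) = (v² + (3*√137)*v) + v = (v² + 3*v*√137) + v = v + v² + 3*v*√137)
R(x(-39)) + W = ((½)*(-33 - 39)/(-39))*(1 + (½)*(-33 - 39)/(-39) + 3*√137) - 2923814 = ((½)*(-1/39)*(-72))*(1 + (½)*(-1/39)*(-72) + 3*√137) - 2923814 = 12*(1 + 12/13 + 3*√137)/13 - 2923814 = 12*(25/13 + 3*√137)/13 - 2923814 = (300/169 + 36*√137/13) - 2923814 = -494124266/169 + 36*√137/13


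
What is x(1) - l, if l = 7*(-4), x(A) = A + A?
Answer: 30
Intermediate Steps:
x(A) = 2*A
l = -28
x(1) - l = 2*1 - 1*(-28) = 2 + 28 = 30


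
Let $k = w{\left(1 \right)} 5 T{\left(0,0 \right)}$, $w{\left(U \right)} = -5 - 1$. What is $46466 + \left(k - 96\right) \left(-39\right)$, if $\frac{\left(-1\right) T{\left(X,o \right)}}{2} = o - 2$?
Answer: $54890$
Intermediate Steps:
$w{\left(U \right)} = -6$ ($w{\left(U \right)} = -5 - 1 = -6$)
$T{\left(X,o \right)} = 4 - 2 o$ ($T{\left(X,o \right)} = - 2 \left(o - 2\right) = - 2 \left(-2 + o\right) = 4 - 2 o$)
$k = -120$ ($k = \left(-6\right) 5 \left(4 - 0\right) = - 30 \left(4 + 0\right) = \left(-30\right) 4 = -120$)
$46466 + \left(k - 96\right) \left(-39\right) = 46466 + \left(-120 - 96\right) \left(-39\right) = 46466 - -8424 = 46466 + 8424 = 54890$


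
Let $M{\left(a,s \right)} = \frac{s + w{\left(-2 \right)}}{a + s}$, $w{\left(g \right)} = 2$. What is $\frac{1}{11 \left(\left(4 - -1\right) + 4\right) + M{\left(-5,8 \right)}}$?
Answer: $\frac{3}{307} \approx 0.009772$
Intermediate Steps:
$M{\left(a,s \right)} = \frac{2 + s}{a + s}$ ($M{\left(a,s \right)} = \frac{s + 2}{a + s} = \frac{2 + s}{a + s}$)
$\frac{1}{11 \left(\left(4 - -1\right) + 4\right) + M{\left(-5,8 \right)}} = \frac{1}{11 \left(\left(4 - -1\right) + 4\right) + \frac{2 + 8}{-5 + 8}} = \frac{1}{11 \left(\left(4 + 1\right) + 4\right) + \frac{1}{3} \cdot 10} = \frac{1}{11 \left(5 + 4\right) + \frac{1}{3} \cdot 10} = \frac{1}{11 \cdot 9 + \frac{10}{3}} = \frac{1}{99 + \frac{10}{3}} = \frac{1}{\frac{307}{3}} = \frac{3}{307}$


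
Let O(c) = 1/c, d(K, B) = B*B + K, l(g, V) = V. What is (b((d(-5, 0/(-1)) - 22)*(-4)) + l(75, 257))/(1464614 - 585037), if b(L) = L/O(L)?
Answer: 11921/879577 ≈ 0.013553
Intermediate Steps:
d(K, B) = K + B**2 (d(K, B) = B**2 + K = K + B**2)
b(L) = L**2 (b(L) = L/(1/L) = L*L = L**2)
(b((d(-5, 0/(-1)) - 22)*(-4)) + l(75, 257))/(1464614 - 585037) = ((((-5 + (0/(-1))**2) - 22)*(-4))**2 + 257)/(1464614 - 585037) = ((((-5 + (0*(-1))**2) - 22)*(-4))**2 + 257)/879577 = ((((-5 + 0**2) - 22)*(-4))**2 + 257)*(1/879577) = ((((-5 + 0) - 22)*(-4))**2 + 257)*(1/879577) = (((-5 - 22)*(-4))**2 + 257)*(1/879577) = ((-27*(-4))**2 + 257)*(1/879577) = (108**2 + 257)*(1/879577) = (11664 + 257)*(1/879577) = 11921*(1/879577) = 11921/879577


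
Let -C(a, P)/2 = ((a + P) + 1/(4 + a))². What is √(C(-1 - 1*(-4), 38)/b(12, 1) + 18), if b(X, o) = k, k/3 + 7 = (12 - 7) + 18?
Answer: 3*I*√286/7 ≈ 7.2478*I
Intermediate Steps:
k = 48 (k = -21 + 3*((12 - 7) + 18) = -21 + 3*(5 + 18) = -21 + 3*23 = -21 + 69 = 48)
b(X, o) = 48
C(a, P) = -2*(P + a + 1/(4 + a))² (C(a, P) = -2*((a + P) + 1/(4 + a))² = -2*((P + a) + 1/(4 + a))² = -2*(P + a + 1/(4 + a))²)
√(C(-1 - 1*(-4), 38)/b(12, 1) + 18) = √(-2*(1 + (-1 - 1*(-4))² + 4*38 + 4*(-1 - 1*(-4)) + 38*(-1 - 1*(-4)))²/(4 + (-1 - 1*(-4)))²/48 + 18) = √(-2*(1 + (-1 + 4)² + 152 + 4*(-1 + 4) + 38*(-1 + 4))²/(4 + (-1 + 4))²*(1/48) + 18) = √(-2*(1 + 3² + 152 + 4*3 + 38*3)²/(4 + 3)²*(1/48) + 18) = √(-2*(1 + 9 + 152 + 12 + 114)²/7²*(1/48) + 18) = √(-2*1/49*288²*(1/48) + 18) = √(-2*1/49*82944*(1/48) + 18) = √(-165888/49*1/48 + 18) = √(-3456/49 + 18) = √(-2574/49) = 3*I*√286/7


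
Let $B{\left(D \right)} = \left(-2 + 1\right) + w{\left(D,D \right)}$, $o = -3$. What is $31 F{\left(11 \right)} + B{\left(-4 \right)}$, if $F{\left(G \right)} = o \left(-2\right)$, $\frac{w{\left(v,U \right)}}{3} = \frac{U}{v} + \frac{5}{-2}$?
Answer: $\frac{361}{2} \approx 180.5$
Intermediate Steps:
$w{\left(v,U \right)} = - \frac{15}{2} + \frac{3 U}{v}$ ($w{\left(v,U \right)} = 3 \left(\frac{U}{v} + \frac{5}{-2}\right) = 3 \left(\frac{U}{v} + 5 \left(- \frac{1}{2}\right)\right) = 3 \left(\frac{U}{v} - \frac{5}{2}\right) = 3 \left(- \frac{5}{2} + \frac{U}{v}\right) = - \frac{15}{2} + \frac{3 U}{v}$)
$F{\left(G \right)} = 6$ ($F{\left(G \right)} = \left(-3\right) \left(-2\right) = 6$)
$B{\left(D \right)} = - \frac{11}{2}$ ($B{\left(D \right)} = \left(-2 + 1\right) - \left(\frac{15}{2} - \frac{3 D}{D}\right) = -1 + \left(- \frac{15}{2} + 3\right) = -1 - \frac{9}{2} = - \frac{11}{2}$)
$31 F{\left(11 \right)} + B{\left(-4 \right)} = 31 \cdot 6 - \frac{11}{2} = 186 - \frac{11}{2} = \frac{361}{2}$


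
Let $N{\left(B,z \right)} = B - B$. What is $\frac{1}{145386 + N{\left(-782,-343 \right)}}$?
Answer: $\frac{1}{145386} \approx 6.8782 \cdot 10^{-6}$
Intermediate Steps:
$N{\left(B,z \right)} = 0$
$\frac{1}{145386 + N{\left(-782,-343 \right)}} = \frac{1}{145386 + 0} = \frac{1}{145386}$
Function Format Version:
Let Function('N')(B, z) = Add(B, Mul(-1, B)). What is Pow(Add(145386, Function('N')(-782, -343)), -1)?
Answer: Rational(1, 145386) ≈ 6.8782e-6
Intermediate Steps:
Function('N')(B, z) = 0
Pow(Add(145386, Function('N')(-782, -343)), -1) = Pow(Add(145386, 0), -1) = Pow(145386, -1) = Rational(1, 145386)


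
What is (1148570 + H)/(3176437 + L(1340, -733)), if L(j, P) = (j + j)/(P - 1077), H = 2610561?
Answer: 680402711/574934829 ≈ 1.1834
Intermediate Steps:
L(j, P) = 2*j/(-1077 + P) (L(j, P) = (2*j)/(-1077 + P) = 2*j/(-1077 + P))
(1148570 + H)/(3176437 + L(1340, -733)) = (1148570 + 2610561)/(3176437 + 2*1340/(-1077 - 733)) = 3759131/(3176437 + 2*1340/(-1810)) = 3759131/(3176437 + 2*1340*(-1/1810)) = 3759131/(3176437 - 268/181) = 3759131/(574934829/181) = 3759131*(181/574934829) = 680402711/574934829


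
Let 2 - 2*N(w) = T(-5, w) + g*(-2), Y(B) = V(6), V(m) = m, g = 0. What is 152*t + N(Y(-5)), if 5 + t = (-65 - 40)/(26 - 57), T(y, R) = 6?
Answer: -7662/31 ≈ -247.16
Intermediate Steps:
Y(B) = 6
N(w) = -2 (N(w) = 1 - (6 + 0*(-2))/2 = 1 - (6 + 0)/2 = 1 - ½*6 = 1 - 3 = -2)
t = -50/31 (t = -5 + (-65 - 40)/(26 - 57) = -5 - 105/(-31) = -5 - 105*(-1/31) = -5 + 105/31 = -50/31 ≈ -1.6129)
152*t + N(Y(-5)) = 152*(-50/31) - 2 = -7600/31 - 2 = -7662/31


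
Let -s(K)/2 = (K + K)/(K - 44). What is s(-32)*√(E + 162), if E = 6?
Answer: -64*√42/19 ≈ -21.830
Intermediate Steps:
s(K) = -4*K/(-44 + K) (s(K) = -2*(K + K)/(K - 44) = -2*2*K/(-44 + K) = -4*K/(-44 + K))
s(-32)*√(E + 162) = (-4*(-32)/(-44 - 32))*√(6 + 162) = (-4*(-32)/(-76))*√168 = (-4*(-32)*(-1/76))*(2*√42) = -64*√42/19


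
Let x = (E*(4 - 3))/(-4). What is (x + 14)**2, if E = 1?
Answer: 3025/16 ≈ 189.06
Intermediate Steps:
x = -1/4 (x = (1*(4 - 3))/(-4) = (1*1)*(-1/4) = 1*(-1/4) = -1/4 ≈ -0.25000)
(x + 14)**2 = (-1/4 + 14)**2 = (55/4)**2 = 3025/16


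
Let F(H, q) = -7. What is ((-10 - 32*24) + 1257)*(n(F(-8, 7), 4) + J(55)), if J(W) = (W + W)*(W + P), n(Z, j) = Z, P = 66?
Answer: 6372137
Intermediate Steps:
J(W) = 2*W*(66 + W) (J(W) = (W + W)*(W + 66) = (2*W)*(66 + W) = 2*W*(66 + W))
((-10 - 32*24) + 1257)*(n(F(-8, 7), 4) + J(55)) = ((-10 - 32*24) + 1257)*(-7 + 2*55*(66 + 55)) = ((-10 - 768) + 1257)*(-7 + 2*55*121) = (-778 + 1257)*(-7 + 13310) = 479*13303 = 6372137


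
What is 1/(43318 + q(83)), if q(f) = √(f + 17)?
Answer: 1/43328 ≈ 2.3080e-5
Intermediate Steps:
q(f) = √(17 + f)
1/(43318 + q(83)) = 1/(43318 + √(17 + 83)) = 1/(43318 + √100) = 1/(43318 + 10) = 1/43328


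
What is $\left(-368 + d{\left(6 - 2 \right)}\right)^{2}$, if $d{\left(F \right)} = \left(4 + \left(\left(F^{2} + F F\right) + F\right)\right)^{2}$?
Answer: $1517824$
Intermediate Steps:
$d{\left(F \right)} = \left(4 + F + 2 F^{2}\right)^{2}$ ($d{\left(F \right)} = \left(4 + \left(\left(F^{2} + F^{2}\right) + F\right)\right)^{2} = \left(4 + \left(2 F^{2} + F\right)\right)^{2} = \left(4 + \left(F + 2 F^{2}\right)\right)^{2} = \left(4 + F + 2 F^{2}\right)^{2}$)
$\left(-368 + d{\left(6 - 2 \right)}\right)^{2} = \left(-368 + \left(4 + \left(6 - 2\right) + 2 \left(6 - 2\right)^{2}\right)^{2}\right)^{2} = \left(-368 + \left(4 + 4 + 2 \cdot 4^{2}\right)^{2}\right)^{2} = \left(-368 + \left(4 + 4 + 2 \cdot 16\right)^{2}\right)^{2} = \left(-368 + \left(4 + 4 + 32\right)^{2}\right)^{2} = \left(-368 + 40^{2}\right)^{2} = \left(-368 + 1600\right)^{2} = 1232^{2} = 1517824$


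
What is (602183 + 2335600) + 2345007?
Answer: 5282790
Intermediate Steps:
(602183 + 2335600) + 2345007 = 2937783 + 2345007 = 5282790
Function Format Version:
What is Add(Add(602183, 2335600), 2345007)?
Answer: 5282790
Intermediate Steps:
Add(Add(602183, 2335600), 2345007) = Add(2937783, 2345007) = 5282790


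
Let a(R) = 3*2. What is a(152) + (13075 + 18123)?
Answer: 31204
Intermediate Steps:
a(R) = 6
a(152) + (13075 + 18123) = 6 + (13075 + 18123) = 6 + 31198 = 31204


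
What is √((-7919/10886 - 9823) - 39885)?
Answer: I*√5890732547402/10886 ≈ 222.95*I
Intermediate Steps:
√((-7919/10886 - 9823) - 39885) = √(-106941097/10886 - 39885) = √(-541129207/10886) = I*√5890732547402/10886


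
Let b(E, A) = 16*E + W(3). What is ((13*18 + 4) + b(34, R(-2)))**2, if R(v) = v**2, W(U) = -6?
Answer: 602176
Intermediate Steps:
b(E, A) = -6 + 16*E (b(E, A) = 16*E - 6 = -6 + 16*E)
((13*18 + 4) + b(34, R(-2)))**2 = ((13*18 + 4) + (-6 + 16*34))**2 = ((234 + 4) + (-6 + 544))**2 = (238 + 538)**2 = 776**2 = 602176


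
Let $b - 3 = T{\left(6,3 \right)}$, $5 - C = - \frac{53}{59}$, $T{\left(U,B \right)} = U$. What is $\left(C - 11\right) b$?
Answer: $- \frac{2709}{59} \approx -45.915$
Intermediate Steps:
$C = \frac{348}{59}$ ($C = 5 - - \frac{53}{59} = 5 + \frac{53}{59} = \frac{348}{59} \approx 5.8983$)
$b = 9$ ($b = 3 + 6 = 9$)
$\left(C - 11\right) b = \left(\frac{348}{59} - 11\right) 9 = \left(- \frac{301}{59}\right) 9 = - \frac{2709}{59}$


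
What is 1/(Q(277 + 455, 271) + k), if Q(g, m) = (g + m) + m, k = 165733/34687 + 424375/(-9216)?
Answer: 319675392/394073549111 ≈ 0.00081121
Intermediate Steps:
k = -13192900297/319675392 (k = 165733*(1/34687) + 424375*(-1/9216) = 165733/34687 - 424375/9216 = -13192900297/319675392 ≈ -41.270)
Q(g, m) = g + 2*m
1/(Q(277 + 455, 271) + k) = 1/(((277 + 455) + 2*271) - 13192900297/319675392) = 1/((732 + 542) - 13192900297/319675392) = 1/(1274 - 13192900297/319675392) = 1/(394073549111/319675392) = 319675392/394073549111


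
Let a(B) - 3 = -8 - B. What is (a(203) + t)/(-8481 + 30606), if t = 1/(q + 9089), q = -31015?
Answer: -1520203/161704250 ≈ -0.0094011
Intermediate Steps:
a(B) = -5 - B (a(B) = 3 + (-8 - B) = -5 - B)
t = -1/21926 (t = 1/(-31015 + 9089) = 1/(-21926) = -1/21926 ≈ -4.5608e-5)
(a(203) + t)/(-8481 + 30606) = ((-5 - 1*203) - 1/21926)/(-8481 + 30606) = ((-5 - 203) - 1/21926)/22125 = (-208 - 1/21926)*(1/22125) = -4560609/21926*1/22125 = -1520203/161704250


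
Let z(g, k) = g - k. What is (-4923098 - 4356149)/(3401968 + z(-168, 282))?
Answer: -9279247/3401518 ≈ -2.7280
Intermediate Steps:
(-4923098 - 4356149)/(3401968 + z(-168, 282)) = (-4923098 - 4356149)/(3401968 + (-168 - 1*282)) = -9279247/(3401968 + (-168 - 282)) = -9279247/(3401968 - 450) = -9279247/3401518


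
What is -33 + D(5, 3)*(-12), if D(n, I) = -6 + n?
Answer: -21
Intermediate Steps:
-33 + D(5, 3)*(-12) = -33 + (-6 + 5)*(-12) = -33 - 1*(-12) = -33 + 12 = -21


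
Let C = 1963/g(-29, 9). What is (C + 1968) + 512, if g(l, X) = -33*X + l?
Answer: 806517/326 ≈ 2474.0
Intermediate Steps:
g(l, X) = l - 33*X
C = -1963/326 (C = 1963/(-29 - 33*9) = 1963/(-29 - 297) = 1963/(-326) = 1963*(-1/326) = -1963/326 ≈ -6.0215)
(C + 1968) + 512 = (-1963/326 + 1968) + 512 = 639605/326 + 512 = 806517/326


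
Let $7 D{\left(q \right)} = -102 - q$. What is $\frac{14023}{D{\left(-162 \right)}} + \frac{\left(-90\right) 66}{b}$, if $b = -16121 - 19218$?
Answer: $\frac{3469267979}{2120340} \approx 1636.2$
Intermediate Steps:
$D{\left(q \right)} = - \frac{102}{7} - \frac{q}{7}$ ($D{\left(q \right)} = \frac{-102 - q}{7} = - \frac{102}{7} - \frac{q}{7}$)
$b = -35339$ ($b = -16121 - 19218 = -35339$)
$\frac{14023}{D{\left(-162 \right)}} + \frac{\left(-90\right) 66}{b} = \frac{14023}{- \frac{102}{7} - - \frac{162}{7}} + \frac{\left(-90\right) 66}{-35339} = \frac{14023}{- \frac{102}{7} + \frac{162}{7}} - - \frac{5940}{35339} = \frac{14023}{\frac{60}{7}} + \frac{5940}{35339} = 14023 \cdot \frac{7}{60} + \frac{5940}{35339} = \frac{98161}{60} + \frac{5940}{35339} = \frac{3469267979}{2120340}$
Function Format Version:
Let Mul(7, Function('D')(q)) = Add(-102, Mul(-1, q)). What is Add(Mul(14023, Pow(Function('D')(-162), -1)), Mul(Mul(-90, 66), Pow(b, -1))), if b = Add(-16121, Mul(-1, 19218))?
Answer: Rational(3469267979, 2120340) ≈ 1636.2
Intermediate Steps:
Function('D')(q) = Add(Rational(-102, 7), Mul(Rational(-1, 7), q)) (Function('D')(q) = Mul(Rational(1, 7), Add(-102, Mul(-1, q))) = Add(Rational(-102, 7), Mul(Rational(-1, 7), q)))
b = -35339 (b = Add(-16121, -19218) = -35339)
Add(Mul(14023, Pow(Function('D')(-162), -1)), Mul(Mul(-90, 66), Pow(b, -1))) = Add(Mul(14023, Pow(Add(Rational(-102, 7), Mul(Rational(-1, 7), -162)), -1)), Mul(Mul(-90, 66), Pow(-35339, -1))) = Add(Mul(14023, Pow(Add(Rational(-102, 7), Rational(162, 7)), -1)), Mul(-5940, Rational(-1, 35339))) = Add(Mul(14023, Pow(Rational(60, 7), -1)), Rational(5940, 35339)) = Add(Mul(14023, Rational(7, 60)), Rational(5940, 35339)) = Add(Rational(98161, 60), Rational(5940, 35339)) = Rational(3469267979, 2120340)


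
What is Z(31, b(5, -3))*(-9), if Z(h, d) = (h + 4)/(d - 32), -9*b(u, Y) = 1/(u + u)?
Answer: 28350/2881 ≈ 9.8403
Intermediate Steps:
b(u, Y) = -1/(18*u) (b(u, Y) = -1/(9*(u + u)) = -1/(2*u)/9 = -1/(18*u))
Z(h, d) = (4 + h)/(-32 + d)
Z(31, b(5, -3))*(-9) = ((4 + 31)/(-32 - 1/18/5))*(-9) = (35/(-32 - 1/18*⅕))*(-9) = (35/(-32 - 1/90))*(-9) = (35/(-2881/90))*(-9) = -90/2881*35*(-9) = -3150/2881*(-9) = 28350/2881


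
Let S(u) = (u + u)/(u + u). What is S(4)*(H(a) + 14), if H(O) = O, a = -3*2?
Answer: 8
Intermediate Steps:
a = -6
S(u) = 1 (S(u) = (2*u)/((2*u)) = (2*u)*(1/(2*u)) = 1)
S(4)*(H(a) + 14) = 1*(-6 + 14) = 1*8 = 8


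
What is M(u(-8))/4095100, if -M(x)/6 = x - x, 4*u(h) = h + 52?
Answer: 0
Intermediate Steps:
u(h) = 13 + h/4 (u(h) = (h + 52)/4 = (52 + h)/4 = 13 + h/4)
M(x) = 0 (M(x) = -6*(x - x) = -6*0 = 0)
M(u(-8))/4095100 = 0/4095100 = 0*(1/4095100) = 0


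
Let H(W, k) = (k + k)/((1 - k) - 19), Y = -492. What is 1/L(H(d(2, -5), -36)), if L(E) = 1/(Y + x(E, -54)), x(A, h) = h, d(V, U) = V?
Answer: -546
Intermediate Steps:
H(W, k) = 2*k/(-18 - k) (H(W, k) = (2*k)/(-18 - k) = 2*k/(-18 - k))
L(E) = -1/546 (L(E) = 1/(-492 - 54) = 1/(-546) = -1/546)
1/L(H(d(2, -5), -36)) = 1/(-1/546) = -546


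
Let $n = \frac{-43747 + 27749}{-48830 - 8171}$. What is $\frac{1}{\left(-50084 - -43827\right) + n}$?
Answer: $- \frac{57001}{356639259} \approx -0.00015983$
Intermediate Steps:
$n = \frac{15998}{57001}$ ($n = - \frac{15998}{-57001} = \left(-15998\right) \left(- \frac{1}{57001}\right) = \frac{15998}{57001} \approx 0.28066$)
$\frac{1}{\left(-50084 - -43827\right) + n} = \frac{1}{\left(-50084 - -43827\right) + \frac{15998}{57001}} = \frac{1}{\left(-50084 + 43827\right) + \frac{15998}{57001}} = \frac{1}{-6257 + \frac{15998}{57001}} = \frac{1}{- \frac{356639259}{57001}} = - \frac{57001}{356639259}$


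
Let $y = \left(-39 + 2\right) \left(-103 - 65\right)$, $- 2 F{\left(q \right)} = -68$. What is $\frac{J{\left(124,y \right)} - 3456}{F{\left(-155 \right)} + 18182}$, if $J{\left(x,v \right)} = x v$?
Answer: $\frac{31972}{759} \approx 42.124$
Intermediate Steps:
$F{\left(q \right)} = 34$ ($F{\left(q \right)} = \left(- \frac{1}{2}\right) \left(-68\right) = 34$)
$y = 6216$ ($y = \left(-37\right) \left(-168\right) = 6216$)
$J{\left(x,v \right)} = v x$
$\frac{J{\left(124,y \right)} - 3456}{F{\left(-155 \right)} + 18182} = \frac{6216 \cdot 124 - 3456}{34 + 18182} = \frac{770784 - 3456}{18216} = 767328 \cdot \frac{1}{18216} = \frac{31972}{759}$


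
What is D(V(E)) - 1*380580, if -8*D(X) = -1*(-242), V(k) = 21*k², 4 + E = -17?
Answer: -1522441/4 ≈ -3.8061e+5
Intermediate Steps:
E = -21 (E = -4 - 17 = -21)
D(X) = -121/4 (D(X) = -(-1)*(-242)/8 = -⅛*242 = -121/4)
D(V(E)) - 1*380580 = -121/4 - 1*380580 = -121/4 - 380580 = -1522441/4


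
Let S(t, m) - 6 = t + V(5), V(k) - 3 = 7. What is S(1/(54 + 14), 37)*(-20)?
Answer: -5445/17 ≈ -320.29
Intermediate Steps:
V(k) = 10 (V(k) = 3 + 7 = 10)
S(t, m) = 16 + t (S(t, m) = 6 + (t + 10) = 6 + (10 + t) = 16 + t)
S(1/(54 + 14), 37)*(-20) = (16 + 1/(54 + 14))*(-20) = (16 + 1/68)*(-20) = (1089/68)*(-20) = -5445/17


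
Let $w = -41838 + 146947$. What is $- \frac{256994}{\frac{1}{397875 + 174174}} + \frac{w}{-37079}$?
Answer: $- \frac{5451100985922883}{37079} \approx -1.4701 \cdot 10^{11}$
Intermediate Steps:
$w = 105109$
$- \frac{256994}{\frac{1}{397875 + 174174}} + \frac{w}{-37079} = - \frac{256994}{\frac{1}{397875 + 174174}} + \frac{105109}{-37079} = - \frac{256994}{\frac{1}{572049}} + 105109 \left(- \frac{1}{37079}\right) = - 256994 \frac{1}{\frac{1}{572049}} - \frac{105109}{37079} = \left(-256994\right) 572049 - \frac{105109}{37079} = -147013160706 - \frac{105109}{37079} = - \frac{5451100985922883}{37079}$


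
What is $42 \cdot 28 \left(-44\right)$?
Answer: $-51744$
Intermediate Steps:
$42 \cdot 28 \left(-44\right) = 1176 \left(-44\right) = -51744$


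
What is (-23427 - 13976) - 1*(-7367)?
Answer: -30036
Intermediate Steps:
(-23427 - 13976) - 1*(-7367) = -37403 + 7367 = -30036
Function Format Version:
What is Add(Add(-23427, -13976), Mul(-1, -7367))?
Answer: -30036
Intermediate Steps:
Add(Add(-23427, -13976), Mul(-1, -7367)) = Add(-37403, 7367) = -30036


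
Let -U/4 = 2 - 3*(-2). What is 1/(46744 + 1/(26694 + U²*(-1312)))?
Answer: 1316794/61552218735 ≈ 2.1393e-5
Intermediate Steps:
U = -32 (U = -4*(2 - 3*(-2)) = -4*(2 + 6) = -4*8 = -32)
1/(46744 + 1/(26694 + U²*(-1312))) = 1/(46744 + 1/(26694 + (-32)²*(-1312))) = 1/(46744 + 1/(26694 + 1024*(-1312))) = 1/(46744 + 1/(26694 - 1343488)) = 1/(46744 + 1/(-1316794)) = 1/(46744 - 1/1316794) = 1/(61552218735/1316794) = 1316794/61552218735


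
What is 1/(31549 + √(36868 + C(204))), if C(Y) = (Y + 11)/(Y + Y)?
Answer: 12871992/406083433249 - 2*√1534320618/406083433249 ≈ 3.1505e-5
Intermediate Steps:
C(Y) = (11 + Y)/(2*Y) (C(Y) = (11 + Y)/((2*Y)) = (11 + Y)*(1/(2*Y)) = (11 + Y)/(2*Y))
1/(31549 + √(36868 + C(204))) = 1/(31549 + √(36868 + (½)*(11 + 204)/204)) = 1/(31549 + √(36868 + (½)*(1/204)*215)) = 1/(31549 + √(36868 + 215/408)) = 1/(31549 + √(15042359/408)) = 1/(31549 + √1534320618/204)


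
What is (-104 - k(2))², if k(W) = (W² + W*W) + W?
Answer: 12996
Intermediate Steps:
k(W) = W + 2*W² (k(W) = (W² + W²) + W = 2*W² + W = W + 2*W²)
(-104 - k(2))² = (-104 - 2*(1 + 2*2))² = (-104 - 2*(1 + 4))² = (-104 - 2*5)² = (-104 - 1*10)² = (-104 - 10)² = (-114)² = 12996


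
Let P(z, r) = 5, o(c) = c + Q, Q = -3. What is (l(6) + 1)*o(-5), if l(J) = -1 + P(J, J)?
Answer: -40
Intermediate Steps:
o(c) = -3 + c (o(c) = c - 3 = -3 + c)
l(J) = 4 (l(J) = -1 + 5 = 4)
(l(6) + 1)*o(-5) = (4 + 1)*(-3 - 5) = 5*(-8) = -40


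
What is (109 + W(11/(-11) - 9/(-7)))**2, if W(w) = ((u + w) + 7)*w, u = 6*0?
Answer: 29626249/2401 ≈ 12339.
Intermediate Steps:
u = 0
W(w) = w*(7 + w) (W(w) = ((0 + w) + 7)*w = (w + 7)*w = (7 + w)*w = w*(7 + w))
(109 + W(11/(-11) - 9/(-7)))**2 = (109 + (11/(-11) - 9/(-7))*(7 + (11/(-11) - 9/(-7))))**2 = (109 + (11*(-1/11) - 9*(-1/7))*(7 + (11*(-1/11) - 9*(-1/7))))**2 = (109 + (-1 + 9/7)*(7 + (-1 + 9/7)))**2 = (109 + 2*(7 + 2/7)/7)**2 = (109 + (2/7)*(51/7))**2 = (109 + 102/49)**2 = (5443/49)**2 = 29626249/2401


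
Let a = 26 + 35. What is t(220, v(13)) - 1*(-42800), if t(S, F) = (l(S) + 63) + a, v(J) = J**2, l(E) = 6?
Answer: 42930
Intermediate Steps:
a = 61
t(S, F) = 130 (t(S, F) = (6 + 63) + 61 = 69 + 61 = 130)
t(220, v(13)) - 1*(-42800) = 130 - 1*(-42800) = 130 + 42800 = 42930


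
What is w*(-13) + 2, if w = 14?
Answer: -180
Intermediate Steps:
w*(-13) + 2 = 14*(-13) + 2 = -182 + 2 = -180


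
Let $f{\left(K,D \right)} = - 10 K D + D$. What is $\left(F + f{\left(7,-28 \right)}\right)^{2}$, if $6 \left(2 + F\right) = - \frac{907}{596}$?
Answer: $\frac{47620667997529}{12787776} \approx 3.7239 \cdot 10^{6}$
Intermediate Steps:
$F = - \frac{8059}{3576}$ ($F = -2 + \frac{\left(-907\right) \frac{1}{596}}{6} = -2 + \frac{1}{6} \left(- \frac{907}{596}\right) = -2 - \frac{907}{3576} = - \frac{8059}{3576} \approx -2.2536$)
$f{\left(K,D \right)} = D - 10 D K$ ($f{\left(K,D \right)} = - 10 D K + D = D - 10 D K$)
$\left(F + f{\left(7,-28 \right)}\right)^{2} = \left(- \frac{8059}{3576} - 28 \left(1 - 70\right)\right)^{2} = \left(- \frac{8059}{3576} - -1932\right)^{2} = \left(- \frac{8059}{3576} + 1932\right)^{2} = \left(\frac{6900773}{3576}\right)^{2} = \frac{47620667997529}{12787776}$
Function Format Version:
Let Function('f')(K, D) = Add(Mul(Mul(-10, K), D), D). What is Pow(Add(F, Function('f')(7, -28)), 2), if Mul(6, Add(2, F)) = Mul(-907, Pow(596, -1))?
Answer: Rational(47620667997529, 12787776) ≈ 3.7239e+6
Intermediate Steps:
F = Rational(-8059, 3576) (F = Add(-2, Mul(Rational(1, 6), Mul(-907, Pow(596, -1)))) = Add(-2, Mul(Rational(1, 6), Mul(-907, Rational(1, 596)))) = Add(-2, Mul(Rational(1, 6), Rational(-907, 596))) = Add(-2, Rational(-907, 3576)) = Rational(-8059, 3576) ≈ -2.2536)
Function('f')(K, D) = Add(D, Mul(-10, D, K)) (Function('f')(K, D) = Add(Mul(-10, D, K), D) = Add(D, Mul(-10, D, K)))
Pow(Add(F, Function('f')(7, -28)), 2) = Pow(Add(Rational(-8059, 3576), Mul(-28, Add(1, Mul(-10, 7)))), 2) = Pow(Add(Rational(-8059, 3576), Mul(-28, Add(1, -70))), 2) = Pow(Add(Rational(-8059, 3576), Mul(-28, -69)), 2) = Pow(Add(Rational(-8059, 3576), 1932), 2) = Pow(Rational(6900773, 3576), 2) = Rational(47620667997529, 12787776)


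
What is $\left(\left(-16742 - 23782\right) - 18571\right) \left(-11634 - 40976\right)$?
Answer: $3108987950$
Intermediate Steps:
$\left(\left(-16742 - 23782\right) - 18571\right) \left(-11634 - 40976\right) = \left(-40524 - 18571\right) \left(-52610\right) = \left(-59095\right) \left(-52610\right) = 3108987950$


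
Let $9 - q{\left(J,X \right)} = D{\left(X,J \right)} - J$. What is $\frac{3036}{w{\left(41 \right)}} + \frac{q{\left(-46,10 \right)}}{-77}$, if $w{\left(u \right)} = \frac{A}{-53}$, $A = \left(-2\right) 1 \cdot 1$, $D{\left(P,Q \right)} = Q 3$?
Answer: $\frac{6194857}{77} \approx 80453.0$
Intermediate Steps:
$D{\left(P,Q \right)} = 3 Q$
$A = -2$ ($A = \left(-2\right) 1 = -2$)
$q{\left(J,X \right)} = 9 - 2 J$ ($q{\left(J,X \right)} = 9 - \left(3 J - J\right) = 9 - 2 J$)
$w{\left(u \right)} = \frac{2}{53}$ ($w{\left(u \right)} = - \frac{2}{-53} = \left(-2\right) \left(- \frac{1}{53}\right) = \frac{2}{53}$)
$\frac{3036}{w{\left(41 \right)}} + \frac{q{\left(-46,10 \right)}}{-77} = \frac{3036}{\frac{2}{53}} + \frac{9 - -92}{-77} = 3036 \cdot \frac{53}{2} + \left(9 + 92\right) \left(- \frac{1}{77}\right) = 80454 + 101 \left(- \frac{1}{77}\right) = 80454 - \frac{101}{77} = \frac{6194857}{77}$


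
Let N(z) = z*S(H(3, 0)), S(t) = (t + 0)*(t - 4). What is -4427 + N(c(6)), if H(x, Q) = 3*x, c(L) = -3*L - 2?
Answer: -5327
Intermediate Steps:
c(L) = -2 - 3*L
S(t) = t*(-4 + t)
N(z) = 45*z (N(z) = z*((3*3)*(-4 + 3*3)) = z*(9*(-4 + 9)) = z*(9*5) = z*45 = 45*z)
-4427 + N(c(6)) = -4427 + 45*(-2 - 3*6) = -4427 + 45*(-2 - 18) = -4427 + 45*(-20) = -4427 - 900 = -5327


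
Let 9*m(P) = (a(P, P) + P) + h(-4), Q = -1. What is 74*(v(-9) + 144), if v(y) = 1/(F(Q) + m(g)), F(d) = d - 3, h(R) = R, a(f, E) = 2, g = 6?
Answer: 170163/16 ≈ 10635.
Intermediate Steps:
m(P) = -2/9 + P/9 (m(P) = ((2 + P) - 4)/9 = (-2 + P)/9 = -2/9 + P/9)
F(d) = -3 + d
v(y) = -9/32 (v(y) = 1/((-3 - 1) + (-2/9 + (⅑)*6)) = 1/(-4 + (-2/9 + ⅔)) = 1/(-4 + 4/9) = 1/(-32/9) = -9/32)
74*(v(-9) + 144) = 74*(-9/32 + 144) = 74*(4599/32) = 170163/16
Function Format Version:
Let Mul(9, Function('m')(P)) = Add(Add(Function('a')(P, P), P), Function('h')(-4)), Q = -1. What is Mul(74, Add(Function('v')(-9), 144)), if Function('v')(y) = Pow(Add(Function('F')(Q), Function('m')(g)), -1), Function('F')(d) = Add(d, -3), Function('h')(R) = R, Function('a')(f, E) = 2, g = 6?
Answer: Rational(170163, 16) ≈ 10635.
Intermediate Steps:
Function('m')(P) = Add(Rational(-2, 9), Mul(Rational(1, 9), P)) (Function('m')(P) = Mul(Rational(1, 9), Add(Add(2, P), -4)) = Mul(Rational(1, 9), Add(-2, P)) = Add(Rational(-2, 9), Mul(Rational(1, 9), P)))
Function('F')(d) = Add(-3, d)
Function('v')(y) = Rational(-9, 32) (Function('v')(y) = Pow(Add(Add(-3, -1), Add(Rational(-2, 9), Mul(Rational(1, 9), 6))), -1) = Pow(Add(-4, Add(Rational(-2, 9), Rational(2, 3))), -1) = Pow(Add(-4, Rational(4, 9)), -1) = Pow(Rational(-32, 9), -1) = Rational(-9, 32))
Mul(74, Add(Function('v')(-9), 144)) = Mul(74, Add(Rational(-9, 32), 144)) = Mul(74, Rational(4599, 32)) = Rational(170163, 16)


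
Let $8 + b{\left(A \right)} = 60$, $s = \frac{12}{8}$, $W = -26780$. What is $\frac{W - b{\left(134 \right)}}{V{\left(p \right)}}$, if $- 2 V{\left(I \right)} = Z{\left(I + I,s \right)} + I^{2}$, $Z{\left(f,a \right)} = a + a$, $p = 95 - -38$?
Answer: $\frac{13416}{4423} \approx 3.0332$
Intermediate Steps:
$s = \frac{3}{2}$ ($s = 12 \cdot \frac{1}{8} = \frac{3}{2} \approx 1.5$)
$b{\left(A \right)} = 52$ ($b{\left(A \right)} = -8 + 60 = 52$)
$p = 133$ ($p = 95 + 38 = 133$)
$Z{\left(f,a \right)} = 2 a$
$V{\left(I \right)} = - \frac{3}{2} - \frac{I^{2}}{2}$ ($V{\left(I \right)} = - \frac{2 \cdot \frac{3}{2} + I^{2}}{2} = - \frac{3 + I^{2}}{2} = - \frac{3}{2} - \frac{I^{2}}{2}$)
$\frac{W - b{\left(134 \right)}}{V{\left(p \right)}} = \frac{-26780 - 52}{- \frac{3}{2} - \frac{133^{2}}{2}} = \frac{-26780 - 52}{- \frac{3}{2} - \frac{17689}{2}} = - \frac{26832}{- \frac{3}{2} - \frac{17689}{2}} = - \frac{26832}{-8846} = \left(-26832\right) \left(- \frac{1}{8846}\right) = \frac{13416}{4423}$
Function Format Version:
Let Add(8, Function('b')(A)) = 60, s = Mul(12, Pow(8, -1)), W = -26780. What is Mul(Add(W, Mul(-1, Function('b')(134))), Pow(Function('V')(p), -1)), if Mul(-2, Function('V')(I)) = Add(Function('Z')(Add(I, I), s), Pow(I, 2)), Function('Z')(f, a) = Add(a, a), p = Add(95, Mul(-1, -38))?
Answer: Rational(13416, 4423) ≈ 3.0332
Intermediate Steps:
s = Rational(3, 2) (s = Mul(12, Rational(1, 8)) = Rational(3, 2) ≈ 1.5000)
Function('b')(A) = 52 (Function('b')(A) = Add(-8, 60) = 52)
p = 133 (p = Add(95, 38) = 133)
Function('Z')(f, a) = Mul(2, a)
Function('V')(I) = Add(Rational(-3, 2), Mul(Rational(-1, 2), Pow(I, 2))) (Function('V')(I) = Mul(Rational(-1, 2), Add(Mul(2, Rational(3, 2)), Pow(I, 2))) = Mul(Rational(-1, 2), Add(3, Pow(I, 2))) = Add(Rational(-3, 2), Mul(Rational(-1, 2), Pow(I, 2))))
Mul(Add(W, Mul(-1, Function('b')(134))), Pow(Function('V')(p), -1)) = Mul(Add(-26780, Mul(-1, 52)), Pow(Add(Rational(-3, 2), Mul(Rational(-1, 2), Pow(133, 2))), -1)) = Mul(Add(-26780, -52), Pow(Add(Rational(-3, 2), Mul(Rational(-1, 2), 17689)), -1)) = Mul(-26832, Pow(Add(Rational(-3, 2), Rational(-17689, 2)), -1)) = Mul(-26832, Pow(-8846, -1)) = Mul(-26832, Rational(-1, 8846)) = Rational(13416, 4423)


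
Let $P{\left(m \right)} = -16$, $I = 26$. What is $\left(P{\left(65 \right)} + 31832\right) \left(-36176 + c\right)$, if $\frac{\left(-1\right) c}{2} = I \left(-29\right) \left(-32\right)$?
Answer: $-2686288512$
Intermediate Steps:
$c = -48256$ ($c = - 2 \cdot 26 \left(-29\right) \left(-32\right) = - 2 \left(\left(-754\right) \left(-32\right)\right) = \left(-2\right) 24128 = -48256$)
$\left(P{\left(65 \right)} + 31832\right) \left(-36176 + c\right) = \left(-16 + 31832\right) \left(-36176 - 48256\right) = 31816 \left(-84432\right) = -2686288512$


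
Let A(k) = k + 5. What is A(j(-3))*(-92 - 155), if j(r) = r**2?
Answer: -3458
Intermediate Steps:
A(k) = 5 + k
A(j(-3))*(-92 - 155) = (5 + (-3)**2)*(-92 - 155) = (5 + 9)*(-247) = 14*(-247) = -3458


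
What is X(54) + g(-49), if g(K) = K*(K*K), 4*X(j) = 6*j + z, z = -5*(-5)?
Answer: -470247/4 ≈ -1.1756e+5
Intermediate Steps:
z = 25
X(j) = 25/4 + 3*j/2 (X(j) = (6*j + 25)/4 = (25 + 6*j)/4 = 25/4 + 3*j/2)
g(K) = K**3 (g(K) = K*K**2 = K**3)
X(54) + g(-49) = (25/4 + (3/2)*54) + (-49)**3 = (25/4 + 81) - 117649 = 349/4 - 117649 = -470247/4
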